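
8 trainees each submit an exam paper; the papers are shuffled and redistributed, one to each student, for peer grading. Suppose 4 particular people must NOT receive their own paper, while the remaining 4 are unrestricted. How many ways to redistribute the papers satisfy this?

Inclusion-exclusion on the 4 forbidden self-matches:
Σ_{j=0}^{4} (-1)^j C(4,j)(8-j)!
= C(4,0)·8! - C(4,1)·7! + C(4,2)·6! - C(4,3)·5! + C(4,4)·4!
= 40320 - 20160 + 4320 - 480 + 24
= 24024

24024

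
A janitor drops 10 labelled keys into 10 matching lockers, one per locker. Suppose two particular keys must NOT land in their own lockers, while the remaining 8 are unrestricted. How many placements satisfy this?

Inclusion-exclusion on the 2 forbidden self-matches:
Σ_{j=0}^{2} (-1)^j C(2,j)(10-j)!
= C(2,0)·10! - C(2,1)·9! + C(2,2)·8!
= 3628800 - 725760 + 40320
= 2943360

2943360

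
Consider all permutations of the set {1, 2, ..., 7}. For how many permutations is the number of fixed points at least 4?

92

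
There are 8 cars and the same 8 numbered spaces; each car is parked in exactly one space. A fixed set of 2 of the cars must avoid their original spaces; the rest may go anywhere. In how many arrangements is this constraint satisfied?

30960

Inclusion-exclusion on the 2 forbidden self-matches:
Σ_{j=0}^{2} (-1)^j C(2,j)(8-j)!
= C(2,0)·8! - C(2,1)·7! + C(2,2)·6!
= 40320 - 10080 + 720
= 30960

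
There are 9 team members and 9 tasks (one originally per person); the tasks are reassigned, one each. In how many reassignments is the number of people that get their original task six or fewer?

Sum C(9,i)·!(9-i) for i = 0..6:
  i=0: C(9,0)·!9 = 1·133496 = 133496
  i=1: C(9,1)·!8 = 9·14833 = 133497
  i=2: C(9,2)·!7 = 36·1854 = 66744
  i=3: C(9,3)·!6 = 84·265 = 22260
  i=4: C(9,4)·!5 = 126·44 = 5544
  i=5: C(9,5)·!4 = 126·9 = 1134
  i=6: C(9,6)·!3 = 84·2 = 168
Total = 362843.

362843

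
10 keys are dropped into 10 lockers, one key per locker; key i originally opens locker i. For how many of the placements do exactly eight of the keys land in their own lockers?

45

Choose which 8 of the 10 are fixed: C(10,8) = 45.
The other 2 form a derangement: !2 = 1.
Total: 45 × 1 = 45.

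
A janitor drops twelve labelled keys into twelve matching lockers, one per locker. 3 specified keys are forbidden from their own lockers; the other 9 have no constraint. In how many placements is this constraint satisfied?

369774720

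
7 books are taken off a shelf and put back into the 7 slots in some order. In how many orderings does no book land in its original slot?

1854

Use !n = n·!(n-1) + (-1)^n.
!7 = 7·265 - 1 = 1854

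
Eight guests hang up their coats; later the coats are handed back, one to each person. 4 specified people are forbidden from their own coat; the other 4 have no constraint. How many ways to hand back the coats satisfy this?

24024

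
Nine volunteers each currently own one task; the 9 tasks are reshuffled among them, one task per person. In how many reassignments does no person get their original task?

133496

Recurrence: !9 = 9·!8 + (-1)^9.
!9 = 9·14833 - 1 = 133496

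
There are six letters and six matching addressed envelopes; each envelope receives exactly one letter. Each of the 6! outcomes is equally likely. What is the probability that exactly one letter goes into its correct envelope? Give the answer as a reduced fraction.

11/30

Favorable outcomes: C(6,1)·!5 = 6·44 = 264.
Total outcomes: 6! = 720.
Probability = 264/720 = 11/30.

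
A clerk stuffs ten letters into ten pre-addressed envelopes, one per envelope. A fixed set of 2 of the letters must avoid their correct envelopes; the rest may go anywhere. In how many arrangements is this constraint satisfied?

Let A_j be the event that the j-th constrained one is fixed. By inclusion-exclusion over the 2 events:
Σ_{j=0}^{2} (-1)^j C(2,j)(10-j)!
= C(2,0)·10! - C(2,1)·9! + C(2,2)·8!
= 3628800 - 725760 + 40320
= 2943360

2943360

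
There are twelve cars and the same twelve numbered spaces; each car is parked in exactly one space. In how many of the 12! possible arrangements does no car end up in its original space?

176214841

Use !n = n·!(n-1) + (-1)^n.
!12 = 12·14684570 + 1 = 176214841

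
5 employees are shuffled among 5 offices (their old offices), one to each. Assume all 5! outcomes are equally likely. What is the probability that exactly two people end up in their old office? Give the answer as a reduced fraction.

1/6

Favorable outcomes: C(5,2)·!3 = 10·2 = 20.
Total outcomes: 5! = 120.
Probability = 20/120 = 1/6.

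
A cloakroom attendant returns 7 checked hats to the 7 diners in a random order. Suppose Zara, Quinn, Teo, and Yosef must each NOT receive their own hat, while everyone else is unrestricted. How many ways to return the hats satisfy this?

Inclusion-exclusion on the 4 forbidden self-matches:
Σ_{j=0}^{4} (-1)^j C(4,j)(7-j)!
= C(4,0)·7! - C(4,1)·6! + C(4,2)·5! - C(4,3)·4! + C(4,4)·3!
= 5040 - 2880 + 720 - 96 + 6
= 2790

2790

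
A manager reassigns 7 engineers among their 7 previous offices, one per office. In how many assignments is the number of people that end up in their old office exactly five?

Pick the 5 fixed positions: C(7,5) = 21 ways.
The other 2 form a derangement: !2 = 1.
Total: 21 × 1 = 21.

21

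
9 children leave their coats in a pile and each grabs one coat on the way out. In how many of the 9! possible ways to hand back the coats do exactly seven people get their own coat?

Choose which 7 of the 9 are fixed: C(9,7) = 36.
The other 2 form a derangement: !2 = 1.
Total: 36 × 1 = 36.

36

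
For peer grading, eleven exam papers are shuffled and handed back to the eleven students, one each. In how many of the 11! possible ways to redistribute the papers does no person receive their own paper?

14684570

By inclusion-exclusion, !11 = Σ (-1)^k · 11!/k! for k=0..11
= 11! - 11!/1! + 11!/2! - 11!/3! + 11!/4! - 11!/5! + 11!/6! - 11!/7! + 11!/8! - 11!/9! + 11!/10! - 11!/11!
= 39916800 - 39916800 + 19958400 - 6652800 + 1663200 - 332640 + 55440 - 7920 + 990 - 110 + 11 - 1
= 14684570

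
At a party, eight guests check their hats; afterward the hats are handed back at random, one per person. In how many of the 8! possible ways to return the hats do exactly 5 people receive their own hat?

112

Choose which 5 of the 8 are fixed: C(8,5) = 56.
The remaining 3 must be deranged: !3 = 2.
Total: 56 × 2 = 112.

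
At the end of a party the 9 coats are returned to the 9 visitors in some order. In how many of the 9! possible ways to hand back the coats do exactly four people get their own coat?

5544

Choose which 4 of the 9 are fixed: C(9,4) = 126.
The remaining 5 must be deranged: !5 = 44.
Total: 126 × 44 = 5544.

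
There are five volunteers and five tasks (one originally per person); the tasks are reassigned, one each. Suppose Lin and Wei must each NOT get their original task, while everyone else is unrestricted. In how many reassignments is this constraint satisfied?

Let A_j be the event that the j-th constrained one is fixed. By inclusion-exclusion over the 2 events:
Σ_{j=0}^{2} (-1)^j C(2,j)(5-j)!
= C(2,0)·5! - C(2,1)·4! + C(2,2)·3!
= 120 - 48 + 6
= 78

78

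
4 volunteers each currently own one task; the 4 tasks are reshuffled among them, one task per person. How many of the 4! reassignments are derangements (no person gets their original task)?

Use !n = (n-1)(!(n-1) + !(n-2)).
!4 = 3·(2 + 1) = 3·3 = 9

9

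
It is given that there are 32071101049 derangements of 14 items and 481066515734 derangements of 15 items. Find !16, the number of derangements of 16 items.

!16 = (16-1)·(!15 + !14) = 15·(481066515734 + 32071101049) = 15·513137616783 = 7697064251745.

7697064251745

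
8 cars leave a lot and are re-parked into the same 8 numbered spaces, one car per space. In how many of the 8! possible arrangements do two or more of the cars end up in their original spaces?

10655

Sum C(8,i)·!(8-i) for i = 2..8:
  i=2: C(8,2)·!6 = 28·265 = 7420
  i=3: C(8,3)·!5 = 56·44 = 2464
  i=4: C(8,4)·!4 = 70·9 = 630
  i=5: C(8,5)·!3 = 56·2 = 112
  i=6: C(8,6)·!2 = 28·1 = 28
  i=7: C(8,7)·!1 = 8·0 = 0
  i=8: C(8,8)·!0 = 1·1 = 1
Total = 10655.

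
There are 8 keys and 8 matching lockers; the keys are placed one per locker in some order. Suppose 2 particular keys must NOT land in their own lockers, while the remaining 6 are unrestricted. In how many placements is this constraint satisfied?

30960

Inclusion-exclusion on the 2 forbidden self-matches:
Σ_{j=0}^{2} (-1)^j C(2,j)(8-j)!
= C(2,0)·8! - C(2,1)·7! + C(2,2)·6!
= 40320 - 10080 + 720
= 30960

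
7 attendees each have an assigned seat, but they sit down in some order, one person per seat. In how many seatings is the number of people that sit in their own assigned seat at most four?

5018

# with exactly i fixed is C(7,i)·!(7-i); sum over i=0..4:
  i=0: C(7,0)·!7 = 1·1854 = 1854
  i=1: C(7,1)·!6 = 7·265 = 1855
  i=2: C(7,2)·!5 = 21·44 = 924
  i=3: C(7,3)·!4 = 35·9 = 315
  i=4: C(7,4)·!3 = 35·2 = 70
Total = 5018.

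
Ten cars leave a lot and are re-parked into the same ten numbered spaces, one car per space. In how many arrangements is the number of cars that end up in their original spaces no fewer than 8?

# with exactly i fixed is C(10,i)·!(10-i); sum over i=8..10:
  i=8: C(10,8)·!2 = 45·1 = 45
  i=9: C(10,9)·!1 = 10·0 = 0
  i=10: C(10,10)·!0 = 1·1 = 1
Total = 46.

46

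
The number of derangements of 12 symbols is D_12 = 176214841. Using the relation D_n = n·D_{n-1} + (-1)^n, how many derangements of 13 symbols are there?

2290792932

D_13 = 13·176214841 - 1 = 2290792932.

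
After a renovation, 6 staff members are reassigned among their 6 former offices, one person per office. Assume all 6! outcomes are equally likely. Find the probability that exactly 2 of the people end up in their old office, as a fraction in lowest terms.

3/16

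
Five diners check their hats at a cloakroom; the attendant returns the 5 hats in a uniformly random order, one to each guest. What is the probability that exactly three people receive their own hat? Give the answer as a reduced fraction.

1/12

Favorable outcomes: C(5,3)·!2 = 10·1 = 10.
Total outcomes: 5! = 120.
Probability = 10/120 = 1/12.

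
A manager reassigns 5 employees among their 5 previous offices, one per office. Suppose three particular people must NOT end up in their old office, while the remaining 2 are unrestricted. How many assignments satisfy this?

64

Let A_j be the event that the j-th constrained one is fixed. By inclusion-exclusion over the 3 events:
Σ_{j=0}^{3} (-1)^j C(3,j)(5-j)!
= C(3,0)·5! - C(3,1)·4! + C(3,2)·3! - C(3,3)·2!
= 120 - 72 + 18 - 2
= 64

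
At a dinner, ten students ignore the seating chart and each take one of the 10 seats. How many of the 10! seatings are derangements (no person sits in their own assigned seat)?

1334961

The subfactorial !10 = [10!/e] (nearest integer).
10! = 3628800, and 3628800/e ≈ 1334960.92, so !10 = 1334961.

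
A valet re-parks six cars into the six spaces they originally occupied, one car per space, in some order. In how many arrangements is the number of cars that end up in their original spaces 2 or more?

191

Sum C(6,i)·!(6-i) for i = 2..6:
  i=2: C(6,2)·!4 = 15·9 = 135
  i=3: C(6,3)·!3 = 20·2 = 40
  i=4: C(6,4)·!2 = 15·1 = 15
  i=5: C(6,5)·!1 = 6·0 = 0
  i=6: C(6,6)·!0 = 1·1 = 1
Total = 191.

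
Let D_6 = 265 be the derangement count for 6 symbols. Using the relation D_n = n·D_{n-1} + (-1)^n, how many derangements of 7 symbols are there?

1854

D_7 = 7·265 - 1 = 1854.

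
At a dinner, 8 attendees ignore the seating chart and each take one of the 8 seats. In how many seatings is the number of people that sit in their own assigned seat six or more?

29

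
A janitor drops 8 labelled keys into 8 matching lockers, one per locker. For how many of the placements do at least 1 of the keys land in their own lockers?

Sum C(8,i)·!(8-i) for i = 1..8:
  i=1: C(8,1)·!7 = 8·1854 = 14832
  i=2: C(8,2)·!6 = 28·265 = 7420
  i=3: C(8,3)·!5 = 56·44 = 2464
  i=4: C(8,4)·!4 = 70·9 = 630
  i=5: C(8,5)·!3 = 56·2 = 112
  i=6: C(8,6)·!2 = 28·1 = 28
  i=7: C(8,7)·!1 = 8·0 = 0
  i=8: C(8,8)·!0 = 1·1 = 1
Total = 25487.

25487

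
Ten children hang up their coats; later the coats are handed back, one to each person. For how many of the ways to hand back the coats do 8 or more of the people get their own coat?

Sum C(10,i)·!(10-i) for i = 8..10:
  i=8: C(10,8)·!2 = 45·1 = 45
  i=9: C(10,9)·!1 = 10·0 = 0
  i=10: C(10,10)·!0 = 1·1 = 1
Total = 46.

46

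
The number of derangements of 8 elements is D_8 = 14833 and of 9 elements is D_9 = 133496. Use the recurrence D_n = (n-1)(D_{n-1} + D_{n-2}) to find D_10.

1334961

D_10 = (10-1)·(D_9 + D_8) = 9·(133496 + 14833) = 9·148329 = 1334961.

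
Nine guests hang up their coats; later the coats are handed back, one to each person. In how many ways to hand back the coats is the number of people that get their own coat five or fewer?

362675

# with exactly i fixed is C(9,i)·!(9-i); sum over i=0..5:
  i=0: C(9,0)·!9 = 1·133496 = 133496
  i=1: C(9,1)·!8 = 9·14833 = 133497
  i=2: C(9,2)·!7 = 36·1854 = 66744
  i=3: C(9,3)·!6 = 84·265 = 22260
  i=4: C(9,4)·!5 = 126·44 = 5544
  i=5: C(9,5)·!4 = 126·9 = 1134
Total = 362675.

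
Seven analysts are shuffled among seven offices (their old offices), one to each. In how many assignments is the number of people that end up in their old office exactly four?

Pick the 4 fixed positions: C(7,4) = 35 ways.
The remaining 3 must be deranged: !3 = 2.
Total: 35 × 2 = 70.

70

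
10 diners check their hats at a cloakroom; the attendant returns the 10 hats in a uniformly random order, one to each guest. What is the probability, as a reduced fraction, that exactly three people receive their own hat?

103/1680

Favorable outcomes: C(10,3)·!7 = 120·1854 = 222480.
Total outcomes: 10! = 3628800.
Probability = 222480/3628800 = 103/1680.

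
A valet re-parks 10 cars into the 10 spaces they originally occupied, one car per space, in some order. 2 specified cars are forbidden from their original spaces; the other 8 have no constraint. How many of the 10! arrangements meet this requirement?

2943360

Let A_j be the event that the j-th constrained one is fixed. By inclusion-exclusion over the 2 events:
Σ_{j=0}^{2} (-1)^j C(2,j)(10-j)!
= C(2,0)·10! - C(2,1)·9! + C(2,2)·8!
= 3628800 - 725760 + 40320
= 2943360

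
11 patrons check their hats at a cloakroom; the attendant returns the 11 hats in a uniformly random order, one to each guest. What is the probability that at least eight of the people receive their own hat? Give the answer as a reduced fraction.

193/19958400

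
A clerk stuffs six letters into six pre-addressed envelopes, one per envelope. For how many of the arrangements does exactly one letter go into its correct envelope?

Choose which one of the 6 is fixed: C(6,1) = 6.
The other 5 form a derangement: !5 = 44.
Total: 6 × 44 = 264.

264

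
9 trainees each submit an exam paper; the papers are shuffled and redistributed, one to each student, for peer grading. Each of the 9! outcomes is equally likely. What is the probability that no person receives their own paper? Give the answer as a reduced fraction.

16687/45360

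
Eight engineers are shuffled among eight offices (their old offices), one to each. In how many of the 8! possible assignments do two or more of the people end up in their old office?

# with exactly i fixed is C(8,i)·!(8-i); sum over i=2..8:
  i=2: C(8,2)·!6 = 28·265 = 7420
  i=3: C(8,3)·!5 = 56·44 = 2464
  i=4: C(8,4)·!4 = 70·9 = 630
  i=5: C(8,5)·!3 = 56·2 = 112
  i=6: C(8,6)·!2 = 28·1 = 28
  i=7: C(8,7)·!1 = 8·0 = 0
  i=8: C(8,8)·!0 = 1·1 = 1
Total = 10655.

10655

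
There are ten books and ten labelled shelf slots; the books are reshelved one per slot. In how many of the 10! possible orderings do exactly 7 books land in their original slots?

Pick the 7 fixed positions: C(10,7) = 120 ways.
The other 3 form a derangement: !3 = 2.
Total: 120 × 2 = 240.

240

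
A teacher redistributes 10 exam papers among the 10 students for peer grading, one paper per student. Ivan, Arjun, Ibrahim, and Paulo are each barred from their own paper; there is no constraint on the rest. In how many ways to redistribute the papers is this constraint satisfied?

Let A_j be the event that the j-th constrained one is fixed. By inclusion-exclusion over the 4 events:
Σ_{j=0}^{4} (-1)^j C(4,j)(10-j)!
= C(4,0)·10! - C(4,1)·9! + C(4,2)·8! - C(4,3)·7! + C(4,4)·6!
= 3628800 - 1451520 + 241920 - 20160 + 720
= 2399760

2399760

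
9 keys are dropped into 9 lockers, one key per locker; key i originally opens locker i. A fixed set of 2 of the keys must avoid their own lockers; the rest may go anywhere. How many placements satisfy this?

287280

Let A_j be the event that the j-th constrained one is fixed. By inclusion-exclusion over the 2 events:
Σ_{j=0}^{2} (-1)^j C(2,j)(9-j)!
= C(2,0)·9! - C(2,1)·8! + C(2,2)·7!
= 362880 - 80640 + 5040
= 287280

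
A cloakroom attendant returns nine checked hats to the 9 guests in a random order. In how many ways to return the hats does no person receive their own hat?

133496

Use !n = n·!(n-1) + (-1)^n.
!9 = 9·14833 - 1 = 133496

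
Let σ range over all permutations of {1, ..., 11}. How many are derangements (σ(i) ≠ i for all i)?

14684570

The number of derangements of 11 is !11 = Σ_{k=0}^{11} (-1)^k·11!/k!
= 11! - 11!/1! + 11!/2! - 11!/3! + 11!/4! - 11!/5! + 11!/6! - 11!/7! + 11!/8! - 11!/9! + 11!/10! - 11!/11!
= 39916800 - 39916800 + 19958400 - 6652800 + 1663200 - 332640 + 55440 - 7920 + 990 - 110 + 11 - 1
= 14684570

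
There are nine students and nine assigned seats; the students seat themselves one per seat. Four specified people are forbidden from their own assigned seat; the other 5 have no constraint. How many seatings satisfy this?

229080

Inclusion-exclusion on the 4 forbidden self-matches:
Σ_{j=0}^{4} (-1)^j C(4,j)(9-j)!
= C(4,0)·9! - C(4,1)·8! + C(4,2)·7! - C(4,3)·6! + C(4,4)·5!
= 362880 - 161280 + 30240 - 2880 + 120
= 229080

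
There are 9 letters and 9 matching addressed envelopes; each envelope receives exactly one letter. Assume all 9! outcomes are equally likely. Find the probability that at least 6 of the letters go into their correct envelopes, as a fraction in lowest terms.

41/72576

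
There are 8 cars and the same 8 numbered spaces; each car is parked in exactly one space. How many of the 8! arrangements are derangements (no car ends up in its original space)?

14833

By inclusion-exclusion, !8 = Σ (-1)^k · 8!/k! for k=0..8
= 8! - 8!/1! + 8!/2! - 8!/3! + 8!/4! - 8!/5! + 8!/6! - 8!/7! + 8!/8!
= 40320 - 40320 + 20160 - 6720 + 1680 - 336 + 56 - 8 + 1
= 14833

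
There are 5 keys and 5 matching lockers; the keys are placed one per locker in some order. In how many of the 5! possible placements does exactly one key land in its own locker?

45

Choose which one of the 5 is fixed: C(5,1) = 5.
The other 4 form a derangement: !4 = 9.
Total: 5 × 9 = 45.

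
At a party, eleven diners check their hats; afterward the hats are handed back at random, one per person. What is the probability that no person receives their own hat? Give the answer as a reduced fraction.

1468457/3991680

Favorable outcomes: !11 = 14684570.
Total outcomes: 11! = 39916800.
Probability = 14684570/39916800 = 1468457/3991680.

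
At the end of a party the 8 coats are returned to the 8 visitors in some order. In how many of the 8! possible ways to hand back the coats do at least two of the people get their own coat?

10655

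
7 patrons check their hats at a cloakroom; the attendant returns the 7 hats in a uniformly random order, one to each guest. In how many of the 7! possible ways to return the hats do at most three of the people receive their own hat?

4948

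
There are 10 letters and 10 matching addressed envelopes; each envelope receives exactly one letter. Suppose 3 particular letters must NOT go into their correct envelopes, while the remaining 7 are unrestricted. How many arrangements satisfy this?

Inclusion-exclusion on the 3 forbidden self-matches:
Σ_{j=0}^{3} (-1)^j C(3,j)(10-j)!
= C(3,0)·10! - C(3,1)·9! + C(3,2)·8! - C(3,3)·7!
= 3628800 - 1088640 + 120960 - 5040
= 2656080

2656080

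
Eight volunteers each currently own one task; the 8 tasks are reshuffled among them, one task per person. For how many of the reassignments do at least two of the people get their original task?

10655

Sum C(8,i)·!(8-i) for i = 2..8:
  i=2: C(8,2)·!6 = 28·265 = 7420
  i=3: C(8,3)·!5 = 56·44 = 2464
  i=4: C(8,4)·!4 = 70·9 = 630
  i=5: C(8,5)·!3 = 56·2 = 112
  i=6: C(8,6)·!2 = 28·1 = 28
  i=7: C(8,7)·!1 = 8·0 = 0
  i=8: C(8,8)·!0 = 1·1 = 1
Total = 10655.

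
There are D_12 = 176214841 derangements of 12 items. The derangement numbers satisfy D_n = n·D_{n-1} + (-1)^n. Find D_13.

2290792932

D_13 = 13·176214841 - 1 = 2290792932.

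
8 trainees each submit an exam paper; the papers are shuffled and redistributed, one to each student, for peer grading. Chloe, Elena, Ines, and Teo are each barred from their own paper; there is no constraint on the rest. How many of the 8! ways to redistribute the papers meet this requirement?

Inclusion-exclusion on the 4 forbidden self-matches:
Σ_{j=0}^{4} (-1)^j C(4,j)(8-j)!
= C(4,0)·8! - C(4,1)·7! + C(4,2)·6! - C(4,3)·5! + C(4,4)·4!
= 40320 - 20160 + 4320 - 480 + 24
= 24024

24024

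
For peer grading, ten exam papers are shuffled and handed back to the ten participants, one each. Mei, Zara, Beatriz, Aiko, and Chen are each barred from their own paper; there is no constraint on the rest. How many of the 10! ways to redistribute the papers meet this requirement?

2170680

Let A_j be the event that the j-th constrained one is fixed. By inclusion-exclusion over the 5 events:
Σ_{j=0}^{5} (-1)^j C(5,j)(10-j)!
= C(5,0)·10! - C(5,1)·9! + C(5,2)·8! - C(5,3)·7! + C(5,4)·6! - C(5,5)·5!
= 3628800 - 1814400 + 403200 - 50400 + 3600 - 120
= 2170680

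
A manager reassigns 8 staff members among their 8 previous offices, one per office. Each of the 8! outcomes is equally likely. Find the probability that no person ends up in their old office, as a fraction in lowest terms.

2119/5760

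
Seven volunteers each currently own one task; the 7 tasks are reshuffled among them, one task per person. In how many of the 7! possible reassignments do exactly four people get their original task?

Choose which 4 of the 7 are fixed: C(7,4) = 35.
The other 3 form a derangement: !3 = 2.
Total: 35 × 2 = 70.

70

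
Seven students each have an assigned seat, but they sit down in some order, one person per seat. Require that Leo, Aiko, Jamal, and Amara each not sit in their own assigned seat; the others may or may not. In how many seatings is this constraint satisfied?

Inclusion-exclusion on the 4 forbidden self-matches:
Σ_{j=0}^{4} (-1)^j C(4,j)(7-j)!
= C(4,0)·7! - C(4,1)·6! + C(4,2)·5! - C(4,3)·4! + C(4,4)·3!
= 5040 - 2880 + 720 - 96 + 6
= 2790

2790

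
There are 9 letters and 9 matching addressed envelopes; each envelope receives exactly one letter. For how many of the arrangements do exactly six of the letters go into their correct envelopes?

Pick the 6 fixed positions: C(9,6) = 84 ways.
The remaining 3 must be deranged: !3 = 2.
Total: 84 × 2 = 168.

168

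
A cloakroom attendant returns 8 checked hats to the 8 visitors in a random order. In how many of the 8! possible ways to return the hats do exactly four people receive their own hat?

630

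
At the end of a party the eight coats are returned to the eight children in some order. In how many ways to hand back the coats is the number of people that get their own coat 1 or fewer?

Sum C(8,i)·!(8-i) for i = 0..1:
  i=0: C(8,0)·!8 = 1·14833 = 14833
  i=1: C(8,1)·!7 = 8·1854 = 14832
Total = 29665.

29665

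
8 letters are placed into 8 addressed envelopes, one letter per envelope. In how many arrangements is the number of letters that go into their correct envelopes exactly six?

Choose which 6 of the 8 are fixed: C(8,6) = 28.
The other 2 form a derangement: !2 = 1.
Total: 28 × 1 = 28.

28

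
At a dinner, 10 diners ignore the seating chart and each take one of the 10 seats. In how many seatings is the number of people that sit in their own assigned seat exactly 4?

55650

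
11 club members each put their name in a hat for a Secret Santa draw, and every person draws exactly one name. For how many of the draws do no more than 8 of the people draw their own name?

39916744

Sum C(11,i)·!(11-i) for i = 0..8:
  i=0: C(11,0)·!11 = 1·14684570 = 14684570
  i=1: C(11,1)·!10 = 11·1334961 = 14684571
  i=2: C(11,2)·!9 = 55·133496 = 7342280
  i=3: C(11,3)·!8 = 165·14833 = 2447445
  i=4: C(11,4)·!7 = 330·1854 = 611820
  i=5: C(11,5)·!6 = 462·265 = 122430
  i=6: C(11,6)·!5 = 462·44 = 20328
  i=7: C(11,7)·!4 = 330·9 = 2970
  i=8: C(11,8)·!3 = 165·2 = 330
Total = 39916744.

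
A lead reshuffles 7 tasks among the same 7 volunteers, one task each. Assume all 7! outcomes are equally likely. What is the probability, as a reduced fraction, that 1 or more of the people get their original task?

177/280

Favorable outcomes: Σ_{i≥1} C(7,i)·!(7-i) = 7·265 + 21·44 + 35·9 + 35·2 + 21·1 + 7·0 + 1·1 = 3186.
Total outcomes: 7! = 5040.
Probability = 3186/5040 = 177/280.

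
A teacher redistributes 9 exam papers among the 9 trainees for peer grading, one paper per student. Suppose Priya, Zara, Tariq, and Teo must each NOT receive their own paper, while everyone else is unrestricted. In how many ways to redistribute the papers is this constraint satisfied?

229080

Let A_j be the event that the j-th constrained one is fixed. By inclusion-exclusion over the 4 events:
Σ_{j=0}^{4} (-1)^j C(4,j)(9-j)!
= C(4,0)·9! - C(4,1)·8! + C(4,2)·7! - C(4,3)·6! + C(4,4)·5!
= 362880 - 161280 + 30240 - 2880 + 120
= 229080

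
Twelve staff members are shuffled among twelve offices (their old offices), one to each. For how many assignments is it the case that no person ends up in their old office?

!12 is the nearest integer to 12!/e.
12! = 479001600, and 479001600/e ≈ 176214840.93, so !12 = 176214841.

176214841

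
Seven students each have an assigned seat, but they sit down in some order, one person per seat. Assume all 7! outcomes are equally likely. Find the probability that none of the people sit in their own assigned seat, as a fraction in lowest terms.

103/280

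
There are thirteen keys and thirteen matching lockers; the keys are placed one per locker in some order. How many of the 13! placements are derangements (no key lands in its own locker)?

2290792932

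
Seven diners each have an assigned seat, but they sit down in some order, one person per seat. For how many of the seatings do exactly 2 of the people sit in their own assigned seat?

924

Pick the 2 fixed positions: C(7,2) = 21 ways.
The other 5 form a derangement: !5 = 44.
Total: 21 × 44 = 924.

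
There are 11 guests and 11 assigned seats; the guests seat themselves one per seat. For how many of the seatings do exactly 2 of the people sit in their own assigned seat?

7342280

Choose which 2 of the 11 are fixed: C(11,2) = 55.
The remaining 9 must be deranged: !9 = 133496.
Total: 55 × 133496 = 7342280.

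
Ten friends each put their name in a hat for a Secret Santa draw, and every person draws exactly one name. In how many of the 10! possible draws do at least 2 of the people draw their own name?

958879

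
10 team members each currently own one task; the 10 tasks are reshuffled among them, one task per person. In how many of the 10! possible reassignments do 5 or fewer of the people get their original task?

# with exactly i fixed is C(10,i)·!(10-i); sum over i=0..5:
  i=0: C(10,0)·!10 = 1·1334961 = 1334961
  i=1: C(10,1)·!9 = 10·133496 = 1334960
  i=2: C(10,2)·!8 = 45·14833 = 667485
  i=3: C(10,3)·!7 = 120·1854 = 222480
  i=4: C(10,4)·!6 = 210·265 = 55650
  i=5: C(10,5)·!5 = 252·44 = 11088
Total = 3626624.

3626624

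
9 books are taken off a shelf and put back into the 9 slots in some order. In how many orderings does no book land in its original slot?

133496

Recurrence: !9 = 9·!8 + (-1)^9.
!9 = 9·14833 - 1 = 133496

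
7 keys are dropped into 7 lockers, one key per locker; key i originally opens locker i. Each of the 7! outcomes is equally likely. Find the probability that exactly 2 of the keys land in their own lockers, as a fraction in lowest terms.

11/60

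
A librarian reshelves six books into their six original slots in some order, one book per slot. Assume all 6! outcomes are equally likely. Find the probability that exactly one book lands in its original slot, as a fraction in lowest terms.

11/30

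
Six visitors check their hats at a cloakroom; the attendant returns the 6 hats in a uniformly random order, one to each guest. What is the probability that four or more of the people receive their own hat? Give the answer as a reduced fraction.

Favorable outcomes: Σ_{i≥4} C(6,i)·!(6-i) = 15·1 + 6·0 + 1·1 = 16.
Total outcomes: 6! = 720.
Probability = 16/720 = 1/45.

1/45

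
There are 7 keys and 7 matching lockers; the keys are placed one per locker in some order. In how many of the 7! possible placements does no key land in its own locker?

By inclusion-exclusion, !7 = Σ (-1)^k · 7!/k! for k=0..7
= 7! - 7!/1! + 7!/2! - 7!/3! + 7!/4! - 7!/5! + 7!/6! - 7!/7!
= 5040 - 5040 + 2520 - 840 + 210 - 42 + 7 - 1
= 1854

1854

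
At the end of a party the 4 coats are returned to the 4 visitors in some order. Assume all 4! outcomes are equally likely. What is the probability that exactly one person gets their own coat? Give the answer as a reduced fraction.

1/3

Favorable outcomes: C(4,1)·!3 = 4·2 = 8.
Total outcomes: 4! = 24.
Probability = 8/24 = 1/3.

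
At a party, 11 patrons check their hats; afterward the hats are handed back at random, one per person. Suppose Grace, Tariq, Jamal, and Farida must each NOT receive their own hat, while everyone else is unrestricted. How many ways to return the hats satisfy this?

Let A_j be the event that the j-th constrained one is fixed. By inclusion-exclusion over the 4 events:
Σ_{j=0}^{4} (-1)^j C(4,j)(11-j)!
= C(4,0)·11! - C(4,1)·10! + C(4,2)·9! - C(4,3)·8! + C(4,4)·7!
= 39916800 - 14515200 + 2177280 - 161280 + 5040
= 27422640

27422640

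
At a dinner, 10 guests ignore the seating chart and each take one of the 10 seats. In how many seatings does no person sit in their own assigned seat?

!10 = 10! · Σ_{k=0}^{10} (-1)^k/k!
= 10! - 10!/1! + 10!/2! - 10!/3! + 10!/4! - 10!/5! + 10!/6! - 10!/7! + 10!/8! - 10!/9! + 10!/10!
= 3628800 - 3628800 + 1814400 - 604800 + 151200 - 30240 + 5040 - 720 + 90 - 10 + 1
= 1334961

1334961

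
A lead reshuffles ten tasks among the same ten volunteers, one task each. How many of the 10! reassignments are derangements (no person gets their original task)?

1334961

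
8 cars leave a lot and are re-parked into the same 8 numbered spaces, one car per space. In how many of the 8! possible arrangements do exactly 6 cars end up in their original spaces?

28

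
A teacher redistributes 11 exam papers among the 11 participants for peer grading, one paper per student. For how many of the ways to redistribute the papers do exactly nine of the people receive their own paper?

55

Choose which 9 of the 11 are fixed: C(11,9) = 55.
The other 2 form a derangement: !2 = 1.
Total: 55 × 1 = 55.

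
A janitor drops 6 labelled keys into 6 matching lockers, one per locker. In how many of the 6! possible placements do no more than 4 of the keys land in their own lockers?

719

Sum C(6,i)·!(6-i) for i = 0..4:
  i=0: C(6,0)·!6 = 1·265 = 265
  i=1: C(6,1)·!5 = 6·44 = 264
  i=2: C(6,2)·!4 = 15·9 = 135
  i=3: C(6,3)·!3 = 20·2 = 40
  i=4: C(6,4)·!2 = 15·1 = 15
Total = 719.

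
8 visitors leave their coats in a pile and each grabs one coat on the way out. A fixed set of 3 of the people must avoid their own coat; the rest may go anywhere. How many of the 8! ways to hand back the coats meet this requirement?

27240

Let A_j be the event that the j-th constrained one is fixed. By inclusion-exclusion over the 3 events:
Σ_{j=0}^{3} (-1)^j C(3,j)(8-j)!
= C(3,0)·8! - C(3,1)·7! + C(3,2)·6! - C(3,3)·5!
= 40320 - 15120 + 2160 - 120
= 27240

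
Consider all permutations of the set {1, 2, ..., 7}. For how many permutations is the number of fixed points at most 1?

3709

# with exactly i fixed is C(7,i)·!(7-i); sum over i=0..1:
  i=0: C(7,0)·!7 = 1·1854 = 1854
  i=1: C(7,1)·!6 = 7·265 = 1855
Total = 3709.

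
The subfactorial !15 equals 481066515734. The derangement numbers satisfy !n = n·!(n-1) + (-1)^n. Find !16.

7697064251745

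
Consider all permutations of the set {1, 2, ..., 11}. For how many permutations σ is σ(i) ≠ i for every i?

14684570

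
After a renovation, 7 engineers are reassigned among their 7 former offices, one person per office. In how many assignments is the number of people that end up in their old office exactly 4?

Pick the 4 fixed positions: C(7,4) = 35 ways.
The other 3 form a derangement: !3 = 2.
Total: 35 × 2 = 70.

70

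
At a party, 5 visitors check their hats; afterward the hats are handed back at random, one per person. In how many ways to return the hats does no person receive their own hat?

44

The subfactorial !5 = [5!/e] (nearest integer).
5! = 120, and 120/e ≈ 44.15, so !5 = 44.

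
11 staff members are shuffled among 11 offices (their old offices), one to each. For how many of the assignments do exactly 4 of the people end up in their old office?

Pick the 4 fixed positions: C(11,4) = 330 ways.
The other 7 form a derangement: !7 = 1854.
Total: 330 × 1854 = 611820.

611820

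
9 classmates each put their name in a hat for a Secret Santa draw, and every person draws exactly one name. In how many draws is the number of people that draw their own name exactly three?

22260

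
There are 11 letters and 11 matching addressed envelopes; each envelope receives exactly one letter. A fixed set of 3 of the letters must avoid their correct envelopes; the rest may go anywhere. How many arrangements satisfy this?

Inclusion-exclusion on the 3 forbidden self-matches:
Σ_{j=0}^{3} (-1)^j C(3,j)(11-j)!
= C(3,0)·11! - C(3,1)·10! + C(3,2)·9! - C(3,3)·8!
= 39916800 - 10886400 + 1088640 - 40320
= 30078720

30078720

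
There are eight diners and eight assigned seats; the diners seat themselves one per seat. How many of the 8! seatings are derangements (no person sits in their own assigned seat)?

The number of derangements of 8 is !8 = Σ_{k=0}^{8} (-1)^k·8!/k!
= 8! - 8!/1! + 8!/2! - 8!/3! + 8!/4! - 8!/5! + 8!/6! - 8!/7! + 8!/8!
= 40320 - 40320 + 20160 - 6720 + 1680 - 336 + 56 - 8 + 1
= 14833

14833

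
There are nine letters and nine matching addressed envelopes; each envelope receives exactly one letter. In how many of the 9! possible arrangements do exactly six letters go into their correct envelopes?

Choose which 6 of the 9 are fixed: C(9,6) = 84.
The remaining 3 must be deranged: !3 = 2.
Total: 84 × 2 = 168.

168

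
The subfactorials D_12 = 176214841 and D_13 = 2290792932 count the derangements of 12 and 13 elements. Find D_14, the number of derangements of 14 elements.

D_14 = (14-1)·(D_13 + D_12) = 13·(2290792932 + 176214841) = 13·2467007773 = 32071101049.

32071101049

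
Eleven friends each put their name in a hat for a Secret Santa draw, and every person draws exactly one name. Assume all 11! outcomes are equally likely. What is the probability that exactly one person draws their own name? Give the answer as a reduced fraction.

Favorable outcomes: C(11,1)·!10 = 11·1334961 = 14684571.
Total outcomes: 11! = 39916800.
Probability = 14684571/39916800 = 16481/44800.

16481/44800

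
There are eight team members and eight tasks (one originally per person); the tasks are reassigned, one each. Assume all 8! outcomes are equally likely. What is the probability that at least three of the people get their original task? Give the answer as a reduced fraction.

Favorable outcomes: Σ_{i≥3} C(8,i)·!(8-i) = 56·44 + 70·9 + 56·2 + 28·1 + 8·0 + 1·1 = 3235.
Total outcomes: 8! = 40320.
Probability = 3235/40320 = 647/8064.

647/8064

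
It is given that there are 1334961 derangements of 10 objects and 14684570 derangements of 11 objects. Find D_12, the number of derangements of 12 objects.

D_12 = (12-1)·(D_11 + D_10) = 11·(14684570 + 1334961) = 11·16019531 = 176214841.

176214841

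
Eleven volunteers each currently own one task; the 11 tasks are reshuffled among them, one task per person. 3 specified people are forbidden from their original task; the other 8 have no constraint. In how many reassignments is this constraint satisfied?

30078720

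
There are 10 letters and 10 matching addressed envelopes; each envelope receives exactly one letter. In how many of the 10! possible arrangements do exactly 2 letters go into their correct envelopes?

667485

Choose which 2 of the 10 are fixed: C(10,2) = 45.
The remaining 8 must be deranged: !8 = 14833.
Total: 45 × 14833 = 667485.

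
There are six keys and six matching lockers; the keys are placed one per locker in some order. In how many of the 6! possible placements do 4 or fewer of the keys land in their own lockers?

719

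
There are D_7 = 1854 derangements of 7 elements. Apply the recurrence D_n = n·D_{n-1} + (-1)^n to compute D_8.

14833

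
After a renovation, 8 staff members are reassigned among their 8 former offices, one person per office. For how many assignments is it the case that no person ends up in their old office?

14833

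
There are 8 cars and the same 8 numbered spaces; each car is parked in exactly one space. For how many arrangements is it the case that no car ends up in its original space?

14833

!8 is the nearest integer to 8!/e.
8! = 40320, and 40320/e ≈ 14832.90, so !8 = 14833.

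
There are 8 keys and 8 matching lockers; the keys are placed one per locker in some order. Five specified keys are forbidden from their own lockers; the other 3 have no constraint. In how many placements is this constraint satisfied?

Let A_j be the event that the j-th constrained one is fixed. By inclusion-exclusion over the 5 events:
Σ_{j=0}^{5} (-1)^j C(5,j)(8-j)!
= C(5,0)·8! - C(5,1)·7! + C(5,2)·6! - C(5,3)·5! + C(5,4)·4! - C(5,5)·3!
= 40320 - 25200 + 7200 - 1200 + 120 - 6
= 21234

21234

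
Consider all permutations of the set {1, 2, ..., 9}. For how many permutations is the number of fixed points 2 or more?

95887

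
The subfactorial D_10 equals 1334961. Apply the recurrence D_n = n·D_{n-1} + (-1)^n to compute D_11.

14684570

D_11 = 11·1334961 - 1 = 14684570.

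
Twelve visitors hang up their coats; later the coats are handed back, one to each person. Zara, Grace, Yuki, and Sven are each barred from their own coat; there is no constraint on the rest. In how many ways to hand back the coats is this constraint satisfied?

339696000

Let A_j be the event that the j-th constrained one is fixed. By inclusion-exclusion over the 4 events:
Σ_{j=0}^{4} (-1)^j C(4,j)(12-j)!
= C(4,0)·12! - C(4,1)·11! + C(4,2)·10! - C(4,3)·9! + C(4,4)·8!
= 479001600 - 159667200 + 21772800 - 1451520 + 40320
= 339696000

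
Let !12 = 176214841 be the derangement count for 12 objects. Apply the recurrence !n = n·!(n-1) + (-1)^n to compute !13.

2290792932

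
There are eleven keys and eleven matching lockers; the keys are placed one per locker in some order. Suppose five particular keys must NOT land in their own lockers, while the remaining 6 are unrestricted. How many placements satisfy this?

25022880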